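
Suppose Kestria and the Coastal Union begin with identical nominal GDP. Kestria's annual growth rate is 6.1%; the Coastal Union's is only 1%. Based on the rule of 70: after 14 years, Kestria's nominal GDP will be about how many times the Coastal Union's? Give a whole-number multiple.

Rate gap = 6.1% − 1% = 5.1 points.
The ratio doubles every 70/5.1 ≈ 13.73 years.
14/13.73 ≈ 1.02 doublings → ratio ≈ 2^1.02 ≈ 2.

approximately 2 times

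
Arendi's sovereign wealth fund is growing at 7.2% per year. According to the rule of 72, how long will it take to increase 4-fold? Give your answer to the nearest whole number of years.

One doubling takes 72/7.2 = 10.00 years.
4× is 2 doublings, so 2 × 10.00 ≈ 20 years.

around 20 years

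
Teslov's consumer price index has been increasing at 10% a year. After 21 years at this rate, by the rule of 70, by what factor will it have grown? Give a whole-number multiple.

around 8 times

70/10 ≈ 7.00 years per doubling.
21 years fits 3 doublings: 2^3 = 8.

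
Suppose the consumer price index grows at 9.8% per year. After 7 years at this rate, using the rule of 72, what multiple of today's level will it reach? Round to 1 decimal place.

around 1.9 times

Doubles every ≈ 7.35 years (72/9.8).
7 years is 0.95 doublings; 2^0.95 ≈ 1.9×.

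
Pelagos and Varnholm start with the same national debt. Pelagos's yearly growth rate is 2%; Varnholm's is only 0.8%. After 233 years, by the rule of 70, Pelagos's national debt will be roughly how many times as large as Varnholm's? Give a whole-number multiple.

roughly 16 times

Rate gap = 2% − 0.8% = 1.2 points.
The ratio doubles every 70/1.2 ≈ 58.33 years.
233/58.33 ≈ 3.99 doublings → ratio ≈ 2^3.99 ≈ 16.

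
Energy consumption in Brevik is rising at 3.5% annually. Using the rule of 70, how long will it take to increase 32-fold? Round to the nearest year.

Doubling time ≈ 70/3.5 = 20.00 years.
Getting to 32× needs 5 doublings: 5 × 20.00 ≈ 100 years.

approximately 100 years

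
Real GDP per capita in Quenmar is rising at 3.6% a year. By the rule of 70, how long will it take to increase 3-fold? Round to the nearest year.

One doubling takes 70/3.6 = 19.44 years.
Reaching 3× takes log₂(3) ≈ 1.58 doublings.
1.58 × 19.44 ≈ 31 years.

around 31 years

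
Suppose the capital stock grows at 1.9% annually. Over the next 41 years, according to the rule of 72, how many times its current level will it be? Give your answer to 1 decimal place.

Doubling time ≈ 72/1.9 = 37.89 years.
41 years / 37.89 ≈ 1.08 doublings → factor 2^1.08 ≈ 2.1.

about 2.1 times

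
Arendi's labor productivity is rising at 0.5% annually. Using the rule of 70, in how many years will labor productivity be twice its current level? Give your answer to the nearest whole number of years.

roughly 140 years

At 0.5%, doubling takes about 70/0.5 = 140.00 years.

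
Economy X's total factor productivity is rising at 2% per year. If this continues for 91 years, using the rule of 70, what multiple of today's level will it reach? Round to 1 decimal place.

Doubling time ≈ 70/2 = 35.00 years.
91 years / 35.00 ≈ 2.60 doublings → factor 2^2.60 ≈ 6.1.

approximately 6.1 times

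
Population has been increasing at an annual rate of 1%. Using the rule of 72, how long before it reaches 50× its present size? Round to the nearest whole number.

Doubling time ≈ 72/1 = 72.00 years.
Reaching 50× takes log₂(50) ≈ 5.64 doublings.
5.64 × 72.00 ≈ 406 years.

406 years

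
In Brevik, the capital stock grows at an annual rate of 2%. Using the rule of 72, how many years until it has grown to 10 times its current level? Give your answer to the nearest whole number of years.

Doubling time ≈ 72/2 = 36.00 years.
10× is log₂ 10 ≈ 3.32 doublings, so ≈ 3.32 × 36.00 = 120 years.

approximately 120 years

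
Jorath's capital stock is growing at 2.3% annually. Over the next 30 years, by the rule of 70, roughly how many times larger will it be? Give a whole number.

At 2.3% one doubling takes ≈ 30.43 years; 30 years is 1 of them, so ×2.

roughly 2 times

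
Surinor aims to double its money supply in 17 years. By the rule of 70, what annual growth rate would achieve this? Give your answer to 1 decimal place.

roughly 4.1% a year

70 / 17 ≈ 4.12, so about 4.1% a year.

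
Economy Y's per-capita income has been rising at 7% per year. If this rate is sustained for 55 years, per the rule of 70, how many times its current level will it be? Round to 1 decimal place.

≈ 45.3 times

Doubling time ≈ 70/7 = 10.00 years.
55 years / 10.00 ≈ 5.50 doublings → factor 2^5.50 ≈ 45.3.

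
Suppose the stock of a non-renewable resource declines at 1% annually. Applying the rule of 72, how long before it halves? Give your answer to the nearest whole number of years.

≈ 72 years

The rule works in reverse for decay: 72/1 ≈ 72.00 years to halve.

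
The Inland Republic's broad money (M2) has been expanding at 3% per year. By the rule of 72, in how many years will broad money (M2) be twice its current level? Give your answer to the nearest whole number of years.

approximately 24 years

At 3%, doubling takes about 72/3 = 24.00 years.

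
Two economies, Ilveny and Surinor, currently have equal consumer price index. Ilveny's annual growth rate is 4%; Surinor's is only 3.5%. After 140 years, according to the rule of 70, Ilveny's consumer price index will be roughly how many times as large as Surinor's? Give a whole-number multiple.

Only the 0.5-point difference matters.
70/0.5 ≈ 140.00 years per doubling of the ratio; 140 years gives 1.00 doublings, so ≈ 2×.

around 2 times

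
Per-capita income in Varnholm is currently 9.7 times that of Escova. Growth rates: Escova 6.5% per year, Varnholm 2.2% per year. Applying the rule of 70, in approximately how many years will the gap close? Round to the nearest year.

The growth-rate gap is 6.5% − 2.2% = 4.3 percentage points.
So the ratio between them halves every 70/4.3 ≈ 16.28 years.
A 9.7 times gap takes log₂(9.7) ≈ 3.28 halvings to close: 3.28 × 16.28 ≈ 53 years.

around 53 years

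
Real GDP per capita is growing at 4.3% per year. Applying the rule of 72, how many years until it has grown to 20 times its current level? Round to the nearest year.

about 72 years

Doubling time ≈ 72/4.3 = 16.74 years.
20× is log₂ 20 ≈ 4.32 doublings, so ≈ 4.32 × 16.74 = 72 years.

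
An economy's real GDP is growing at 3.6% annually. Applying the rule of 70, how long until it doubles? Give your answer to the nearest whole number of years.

70/3.6 ≈ 19.44, so it doubles roughly every 19 years.

roughly 19 years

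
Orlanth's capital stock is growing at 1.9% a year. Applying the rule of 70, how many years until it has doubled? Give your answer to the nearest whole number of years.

around 37 years

Doubling time ≈ 70 / 1.9 = 36.84 years.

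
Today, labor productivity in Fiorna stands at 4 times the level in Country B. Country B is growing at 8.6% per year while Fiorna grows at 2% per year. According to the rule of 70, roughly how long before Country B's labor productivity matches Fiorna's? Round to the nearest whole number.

about 21 years

The growth-rate gap is 8.6% − 2% = 6.6 percentage points.
So the ratio between them halves every 70/6.6 ≈ 10.61 years.
A 4 times gap closes after 2 halvings: 2 × 10.61 ≈ 21 years.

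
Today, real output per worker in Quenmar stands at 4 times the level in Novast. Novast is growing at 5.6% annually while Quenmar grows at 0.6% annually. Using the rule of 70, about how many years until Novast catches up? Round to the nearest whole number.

What matters is the difference: 5 pp.
Rule of 70 on the gap: the ratio halves every 70/5 ≈ 14.00 years.
A 4 times gap closes after 2 halvings: 2 × 14.00 ≈ 28 years.

about 28 years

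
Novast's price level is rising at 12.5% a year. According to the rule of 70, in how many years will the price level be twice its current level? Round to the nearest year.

around 6 years

70/12.5 ≈ 5.60, so it doubles roughly every 6 years.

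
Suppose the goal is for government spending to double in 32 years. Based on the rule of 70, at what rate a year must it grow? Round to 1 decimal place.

≈ 2.2% a year

70 / 32 ≈ 2.19, so about 2.2% a year.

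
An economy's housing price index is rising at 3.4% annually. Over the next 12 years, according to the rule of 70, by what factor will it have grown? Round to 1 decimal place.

1.5 times

Doubles every ≈ 20.59 years (70/3.4).
12 years is 0.58 doublings; 2^0.58 ≈ 1.5×.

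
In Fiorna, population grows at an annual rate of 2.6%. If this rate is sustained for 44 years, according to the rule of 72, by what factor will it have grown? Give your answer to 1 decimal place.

3.0 times

Doubling time ≈ 72/2.6 = 27.69 years.
44 years / 27.69 ≈ 1.59 doublings → factor 2^1.59 ≈ 3.0.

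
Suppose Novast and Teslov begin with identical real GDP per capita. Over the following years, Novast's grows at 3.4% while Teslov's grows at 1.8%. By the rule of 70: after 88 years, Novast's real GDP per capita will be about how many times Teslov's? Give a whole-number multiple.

Rate gap = 3.4% − 1.8% = 1.6 points.
The ratio doubles every 70/1.6 ≈ 43.75 years.
88/43.75 ≈ 2.01 doublings → ratio ≈ 2^2.01 ≈ 4.

4 times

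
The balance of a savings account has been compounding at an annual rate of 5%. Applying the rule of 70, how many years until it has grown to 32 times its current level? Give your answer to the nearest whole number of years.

At 5% it doubles every 70/5 ≈ 14.00 years.
Getting to 32× needs 5 doublings: 5 × 14.00 ≈ 70 years.

70 years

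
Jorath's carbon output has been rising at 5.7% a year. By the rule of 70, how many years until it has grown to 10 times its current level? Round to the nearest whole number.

around 41 years

Doubling time ≈ 70/5.7 = 12.28 years.
Reaching 10× takes log₂(10) ≈ 3.32 doublings.
3.32 × 12.28 ≈ 41 years.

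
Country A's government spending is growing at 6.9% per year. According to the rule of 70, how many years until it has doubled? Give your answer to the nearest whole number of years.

10 years

At 6.9%, doubling takes about 70/6.9 = 10.14 years.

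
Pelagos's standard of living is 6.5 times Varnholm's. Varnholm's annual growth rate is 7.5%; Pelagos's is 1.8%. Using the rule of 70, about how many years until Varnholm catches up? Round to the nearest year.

What matters is the difference: 5.7 pp.
Rule of 70 on the gap: the ratio halves every 70/5.7 ≈ 12.28 years.
A 6.5 times gap takes log₂(6.5) ≈ 2.70 halvings to close: 2.70 × 12.28 ≈ 33 years.

roughly 33 years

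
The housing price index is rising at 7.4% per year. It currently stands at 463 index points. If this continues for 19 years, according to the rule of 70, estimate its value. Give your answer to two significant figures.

It doubles every 70/7.4 ≈ 9.46 years, so 19 years is 2.01 doublings.
2^2.01 ≈ 4.03; 463 × 4.03 ≈ 1900 index points.

roughly 1900 index points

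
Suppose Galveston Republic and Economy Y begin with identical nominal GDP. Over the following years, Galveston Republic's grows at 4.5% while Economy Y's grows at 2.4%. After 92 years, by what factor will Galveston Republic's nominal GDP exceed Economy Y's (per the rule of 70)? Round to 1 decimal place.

6.8 times

Only the 2.1-point difference matters.
70/2.1 ≈ 33.33 years per doubling of the ratio; 92 years gives 2.76 doublings, so ≈ 6.8×.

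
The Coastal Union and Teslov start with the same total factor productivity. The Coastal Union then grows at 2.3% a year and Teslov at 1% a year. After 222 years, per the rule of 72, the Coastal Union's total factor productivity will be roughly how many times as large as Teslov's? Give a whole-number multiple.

approximately 16 times

Rate gap = 2.3% − 1% = 1.3 points.
The ratio doubles every 72/1.3 ≈ 55.38 years.
222/55.38 ≈ 4.01 doublings → ratio ≈ 2^4.01 ≈ 16.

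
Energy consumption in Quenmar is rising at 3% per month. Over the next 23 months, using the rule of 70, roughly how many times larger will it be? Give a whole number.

70/3 ≈ 23.33 months per doubling.
23 months fits 1 doubling: 2^1 = 2.

around 2 times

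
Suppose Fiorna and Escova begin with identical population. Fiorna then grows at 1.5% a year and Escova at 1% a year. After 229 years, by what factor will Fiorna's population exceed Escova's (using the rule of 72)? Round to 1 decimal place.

Fiorna pulls ahead at 0.5 pp per year, so the ratio doubles every 72/0.5 ≈ 144.00 years.
In 229 years that's 1.59 doublings: 2^1.59 ≈ 3.0.

around 3.0 times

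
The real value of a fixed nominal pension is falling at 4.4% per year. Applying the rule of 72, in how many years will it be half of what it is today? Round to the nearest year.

Halving time ≈ 72 / 4.4 = 16.36 → 16 years.

approximately 16 years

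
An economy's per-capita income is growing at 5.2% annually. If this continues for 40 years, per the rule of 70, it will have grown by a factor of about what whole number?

approximately 8 times

Doubling time ≈ 70/5.2 = 13.46 years.
40/13.46 ≈ 3 doublings, so about 2^3 = 8×.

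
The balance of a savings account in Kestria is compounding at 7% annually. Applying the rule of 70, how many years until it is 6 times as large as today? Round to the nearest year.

One doubling takes 70/7 = 10.00 years.
Reaching 6× takes log₂(6) ≈ 2.58 doublings.
2.58 × 10.00 ≈ 26 years.

≈ 26 years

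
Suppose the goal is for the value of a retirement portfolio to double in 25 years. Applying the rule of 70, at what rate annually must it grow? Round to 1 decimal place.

70 / 25 ≈ 2.80, so about 2.8% annually.

around 2.8%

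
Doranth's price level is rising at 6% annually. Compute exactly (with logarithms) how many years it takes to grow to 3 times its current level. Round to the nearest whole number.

t = ln(3) / ln(1 + 0.06) = 1.0986 / 0.058269 ≈ 18.85.
≈ 19 years.

19 years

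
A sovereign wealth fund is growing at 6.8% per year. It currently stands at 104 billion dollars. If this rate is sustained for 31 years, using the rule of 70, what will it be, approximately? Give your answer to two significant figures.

about 840 billion dollars

It doubles every 70/6.8 ≈ 10.29 years, so 31 years is 3.01 doublings.
2^3.01 ≈ 8.06; 104 × 8.06 ≈ 840 billion dollars.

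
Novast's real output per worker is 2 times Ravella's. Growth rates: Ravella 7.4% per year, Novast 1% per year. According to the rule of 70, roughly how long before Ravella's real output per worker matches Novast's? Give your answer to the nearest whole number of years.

What matters is the difference: 6.4 pp.
Rule of 70 on the gap: the ratio halves every 70/6.4 ≈ 10.94 years.
A 2 times gap closes after 1 halving: 1 × 10.94 ≈ 11 years.

roughly 11 years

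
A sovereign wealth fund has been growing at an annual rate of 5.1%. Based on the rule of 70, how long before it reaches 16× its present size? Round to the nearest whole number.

One doubling takes 70/5.1 = 13.73 years.
16 = 2^4, so 4 doublings → 55 years.

approximately 55 years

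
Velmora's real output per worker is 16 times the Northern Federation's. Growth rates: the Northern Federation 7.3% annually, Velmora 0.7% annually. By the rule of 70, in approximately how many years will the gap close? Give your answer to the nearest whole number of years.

about 42 years

the Northern Federation gains on Velmora at 7.3% − 0.7% = 6.6 points a year.
At that relative rate the gap halves every 70/6.6 ≈ 10.61 years.
A 16 times gap closes after 4 halvings: 4 × 10.61 ≈ 42 years.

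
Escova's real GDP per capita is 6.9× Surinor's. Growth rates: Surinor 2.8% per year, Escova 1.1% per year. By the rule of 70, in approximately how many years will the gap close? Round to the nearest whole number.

approximately 115 years

Surinor gains on Escova at 2.8% − 1.1% = 1.7 points a year.
At that relative rate the gap halves every 70/1.7 ≈ 41.18 years.
A 6.9× gap takes log₂(6.9) ≈ 2.79 halvings to close: 2.79 × 41.18 ≈ 115 years.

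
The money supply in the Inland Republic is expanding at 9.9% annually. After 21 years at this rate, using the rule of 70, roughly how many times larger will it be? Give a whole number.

8 times

Doubling time ≈ 70/9.9 = 7.07 years.
21/7.07 ≈ 3 doublings, so about 2^3 = 8×.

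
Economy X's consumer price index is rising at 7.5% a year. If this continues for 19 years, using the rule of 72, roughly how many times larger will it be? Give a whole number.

around 4 times

Doubling time ≈ 72/7.5 = 9.60 years.
19/9.60 ≈ 2 doublings, so about 2^2 = 4×.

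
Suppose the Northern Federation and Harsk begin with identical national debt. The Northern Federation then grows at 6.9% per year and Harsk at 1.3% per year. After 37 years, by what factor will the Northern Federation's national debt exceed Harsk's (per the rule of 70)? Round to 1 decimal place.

about 7.8 times

Rate gap = 6.9% − 1.3% = 5.6 points.
The ratio doubles every 70/5.6 ≈ 12.50 years.
37/12.50 ≈ 2.96 doublings → ratio ≈ 2^2.96 ≈ 7.8.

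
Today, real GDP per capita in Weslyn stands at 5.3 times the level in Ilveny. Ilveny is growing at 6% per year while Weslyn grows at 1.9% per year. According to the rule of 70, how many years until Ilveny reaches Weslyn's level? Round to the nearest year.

≈ 41 years

The growth-rate gap is 6% − 1.9% = 4.1 percentage points.
So the ratio between them halves every 70/4.1 ≈ 17.07 years.
A 5.3 times gap takes log₂(5.3) ≈ 2.41 halvings to close: 2.41 × 17.07 ≈ 41 years.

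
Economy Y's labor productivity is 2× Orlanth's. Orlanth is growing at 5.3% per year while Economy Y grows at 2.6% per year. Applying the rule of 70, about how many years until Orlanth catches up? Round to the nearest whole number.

roughly 26 years

The growth-rate gap is 5.3% − 2.6% = 2.7 percentage points.
So the ratio between them halves every 70/2.7 ≈ 25.93 years.
A 2× gap closes after 1 halving: 1 × 25.93 ≈ 26 years.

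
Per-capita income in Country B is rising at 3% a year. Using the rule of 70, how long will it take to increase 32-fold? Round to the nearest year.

Doubling time ≈ 70/3 = 23.33 years.
32× is 5 doublings, so 5 × 23.33 ≈ 117 years.

about 117 years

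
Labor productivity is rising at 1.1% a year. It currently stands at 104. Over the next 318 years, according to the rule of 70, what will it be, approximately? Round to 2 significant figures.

It doubles every 70/1.1 ≈ 63.64 years, so 318 years is 5.00 doublings.
2^5.00 ≈ 32.00; 104 × 32.00 ≈ 3300.

around 3300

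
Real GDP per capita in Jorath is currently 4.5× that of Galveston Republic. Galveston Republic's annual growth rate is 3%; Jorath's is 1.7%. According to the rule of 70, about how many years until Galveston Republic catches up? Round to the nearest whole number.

roughly 117 years

What matters is the difference: 1.3 pp.
Rule of 70 on the gap: the ratio halves every 70/1.3 ≈ 53.85 years.
A 4.5× gap takes log₂(4.5) ≈ 2.17 halvings to close: 2.17 × 53.85 ≈ 117 years.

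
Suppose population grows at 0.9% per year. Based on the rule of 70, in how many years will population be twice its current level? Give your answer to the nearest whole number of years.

about 78 years

At 0.9%, doubling takes about 70/0.9 = 77.78 years.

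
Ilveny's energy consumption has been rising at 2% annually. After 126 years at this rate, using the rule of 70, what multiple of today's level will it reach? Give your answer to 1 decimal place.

≈ 12.1 times

Doubling time ≈ 70/2 = 35.00 years.
126 years / 35.00 ≈ 3.60 doublings → factor 2^3.60 ≈ 12.1.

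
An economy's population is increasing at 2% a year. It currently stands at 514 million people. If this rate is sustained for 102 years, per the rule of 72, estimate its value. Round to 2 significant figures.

approximately 3700 million people

Doubling time ≈ 72/2 = 36.00 years.
102 years is 102/36.00 ≈ 2.83 doublings, a factor of 2^2.83 ≈ 7.11.
514 × 7.11 ≈ 3700 million people.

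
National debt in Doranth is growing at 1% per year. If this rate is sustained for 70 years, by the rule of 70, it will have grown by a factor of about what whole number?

At 1% one doubling takes ≈ 70.00 years; 70 years is 1 of them, so ×2.

around 2 times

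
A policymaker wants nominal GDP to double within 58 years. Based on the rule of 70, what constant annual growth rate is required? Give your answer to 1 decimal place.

approximately 1.2% annually

70 / 58 ≈ 1.21, so about 1.2% annually.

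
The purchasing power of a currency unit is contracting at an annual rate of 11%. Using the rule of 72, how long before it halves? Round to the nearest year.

Falling at 11%, it halves about every 72/11 = 6.55 years.

around 7 years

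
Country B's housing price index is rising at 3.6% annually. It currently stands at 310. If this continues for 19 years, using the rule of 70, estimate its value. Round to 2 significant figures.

Doubling time ≈ 70/3.6 = 19.44 years.
19 years is 19/19.44 ≈ 0.98 doublings, a factor of 2^0.98 ≈ 1.97.
310 × 1.97 ≈ 610.

roughly 610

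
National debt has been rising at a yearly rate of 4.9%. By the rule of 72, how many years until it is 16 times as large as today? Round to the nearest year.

One doubling takes 72/4.9 = 14.69 years.
16× is 4 doublings, so 4 × 14.69 ≈ 59 years.

roughly 59 years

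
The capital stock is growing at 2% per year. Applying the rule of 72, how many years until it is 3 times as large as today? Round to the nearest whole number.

One doubling takes 72/2 = 36.00 years.
3× is log₂ 3 ≈ 1.58 doublings, so ≈ 1.58 × 36.00 = 57 years.

roughly 57 years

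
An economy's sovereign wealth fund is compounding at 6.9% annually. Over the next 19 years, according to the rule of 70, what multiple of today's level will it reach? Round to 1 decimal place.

around 3.7 times

Doubles every ≈ 10.14 years (70/6.9).
19 years is 1.87 doublings; 2^1.87 ≈ 3.7×.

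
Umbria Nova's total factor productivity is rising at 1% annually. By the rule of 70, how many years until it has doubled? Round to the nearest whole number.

At 1%, doubling takes about 70/1 = 70.00 years.

approximately 70 years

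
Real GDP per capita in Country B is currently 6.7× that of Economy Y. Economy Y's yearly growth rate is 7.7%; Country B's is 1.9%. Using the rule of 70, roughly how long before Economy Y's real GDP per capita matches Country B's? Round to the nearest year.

roughly 33 years

Economy Y gains on Country B at 7.7% − 1.9% = 5.8 points a year.
At that relative rate the gap halves every 70/5.8 ≈ 12.07 years.
A 6.7× gap takes log₂(6.7) ≈ 2.74 halvings to close: 2.74 × 12.07 ≈ 33 years.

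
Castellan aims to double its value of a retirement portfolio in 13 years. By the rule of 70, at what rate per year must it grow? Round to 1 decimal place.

70 / 13 ≈ 5.38, so about 5.4% per year.

approximately 5.4%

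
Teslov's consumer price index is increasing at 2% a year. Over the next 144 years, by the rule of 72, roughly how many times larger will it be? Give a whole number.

about 16 times

At 2% one doubling takes ≈ 36.00 years; 144 years is 4 of them, so ×16.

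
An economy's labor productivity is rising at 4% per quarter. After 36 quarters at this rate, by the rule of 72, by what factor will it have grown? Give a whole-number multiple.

Doubling time ≈ 72/4 = 18.00 quarters.
36/18.00 ≈ 2 doublings, so about 2^2 = 4×.

roughly 4 times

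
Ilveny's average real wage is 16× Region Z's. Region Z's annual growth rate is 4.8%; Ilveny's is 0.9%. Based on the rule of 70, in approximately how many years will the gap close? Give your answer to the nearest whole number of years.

Region Z gains on Ilveny at 4.8% − 0.9% = 3.9 points a year.
At that relative rate the gap halves every 70/3.9 ≈ 17.95 years.
A 16× gap closes after 4 halvings: 4 × 17.95 ≈ 72 years.

roughly 72 years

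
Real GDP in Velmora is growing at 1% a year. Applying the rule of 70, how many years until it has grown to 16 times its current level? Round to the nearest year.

Doubling time ≈ 70/1 = 70.00 years.
16× is 4 doublings, so 4 × 70.00 ≈ 280 years.

≈ 280 years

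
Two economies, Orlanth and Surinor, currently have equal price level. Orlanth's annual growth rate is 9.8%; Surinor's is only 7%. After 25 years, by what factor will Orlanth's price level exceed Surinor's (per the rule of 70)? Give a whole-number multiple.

Rate gap = 9.8% − 7% = 2.8 points.
The ratio doubles every 70/2.8 ≈ 25.00 years.
25/25.00 ≈ 1.00 doublings → ratio ≈ 2^1.00 ≈ 2.

about 2 times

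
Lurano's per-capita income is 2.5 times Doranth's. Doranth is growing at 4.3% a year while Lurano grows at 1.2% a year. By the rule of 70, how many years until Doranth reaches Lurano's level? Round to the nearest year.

30 years

The growth-rate gap is 4.3% − 1.2% = 3.1 percentage points.
So the ratio between them halves every 70/3.1 ≈ 22.58 years.
A 2.5 times gap takes log₂(2.5) ≈ 1.32 halvings to close: 1.32 × 22.58 ≈ 30 years.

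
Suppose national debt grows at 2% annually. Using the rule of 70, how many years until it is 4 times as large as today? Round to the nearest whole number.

roughly 70 years

At 2% it doubles every 70/2 ≈ 35.00 years.
4 = 2^2, so 2 doublings → 70 years.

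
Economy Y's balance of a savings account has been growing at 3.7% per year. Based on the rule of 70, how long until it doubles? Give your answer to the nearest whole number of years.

Doubling time ≈ 70 / 3.7 = 18.92 years.

19 years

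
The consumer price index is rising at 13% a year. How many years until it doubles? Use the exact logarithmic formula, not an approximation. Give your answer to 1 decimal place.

t = ln(2) / ln(1 + 0.13) = 0.6931 / 0.122218 ≈ 5.67.

5.7 years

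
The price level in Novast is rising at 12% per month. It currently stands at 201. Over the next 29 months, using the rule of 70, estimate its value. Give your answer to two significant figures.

It doubles every 70/12 ≈ 5.83 months, so 29 months is 4.97 doublings.
2^4.97 ≈ 31.34; 201 × 31.34 ≈ 6300.

roughly 6300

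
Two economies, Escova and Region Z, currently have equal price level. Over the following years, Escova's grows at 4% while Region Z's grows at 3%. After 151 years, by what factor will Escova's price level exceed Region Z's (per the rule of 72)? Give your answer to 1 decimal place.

Rate gap = 4% − 3% = 1 point.
The ratio doubles every 72/1 ≈ 72.00 years.
151/72.00 ≈ 2.10 doublings → ratio ≈ 2^2.10 ≈ 4.3.

roughly 4.3 times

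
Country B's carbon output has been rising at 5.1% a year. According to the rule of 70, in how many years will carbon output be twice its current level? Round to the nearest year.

At 5.1%, doubling takes about 70/5.1 = 13.73 years.

about 14 years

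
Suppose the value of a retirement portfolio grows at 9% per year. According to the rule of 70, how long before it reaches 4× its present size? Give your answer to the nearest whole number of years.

roughly 16 years

At 9% it doubles every 70/9 ≈ 7.78 years.
4 = 2^2, so 2 doublings → 16 years.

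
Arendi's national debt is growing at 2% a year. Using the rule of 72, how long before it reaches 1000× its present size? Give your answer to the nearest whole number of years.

approximately 359 years

Doubling time ≈ 72/2 = 36.00 years.
Reaching 1000× takes log₂(1000) ≈ 9.97 doublings.
9.97 × 36.00 ≈ 359 years.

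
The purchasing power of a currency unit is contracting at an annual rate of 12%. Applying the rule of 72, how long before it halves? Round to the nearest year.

≈ 6 years

Halving time ≈ 72 / 12 = 6.00 → 6 years.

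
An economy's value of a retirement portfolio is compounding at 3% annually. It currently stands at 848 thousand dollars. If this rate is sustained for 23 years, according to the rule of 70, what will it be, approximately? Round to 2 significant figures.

1700 thousand dollars

Doubling time ≈ 70/3 = 23.33 years.
23 years is 23/23.33 ≈ 0.99 doublings, a factor of 2^0.99 ≈ 1.99.
848 × 1.99 ≈ 1700 thousand dollars.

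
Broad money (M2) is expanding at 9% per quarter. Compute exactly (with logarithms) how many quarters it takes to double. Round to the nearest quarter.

8 quarters

t = ln(2) / ln(1 + 0.09) = 0.6931 / 0.086178 ≈ 8.04.
≈ 8 quarters.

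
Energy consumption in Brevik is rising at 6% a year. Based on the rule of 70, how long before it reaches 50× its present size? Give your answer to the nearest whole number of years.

Doubling time ≈ 70/6 = 11.67 years.
Reaching 50× takes log₂(50) ≈ 5.64 doublings.
5.64 × 11.67 ≈ 66 years.

around 66 years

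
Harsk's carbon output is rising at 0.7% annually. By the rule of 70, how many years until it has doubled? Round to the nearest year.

70/0.7 ≈ 100.00, so it doubles roughly every 100 years.

≈ 100 years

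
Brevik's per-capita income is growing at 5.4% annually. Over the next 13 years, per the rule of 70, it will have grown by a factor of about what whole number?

Doubling time ≈ 70/5.4 = 12.96 years.
13/12.96 ≈ 1 doubling, so about 2^1 = 2×.

≈ 2 times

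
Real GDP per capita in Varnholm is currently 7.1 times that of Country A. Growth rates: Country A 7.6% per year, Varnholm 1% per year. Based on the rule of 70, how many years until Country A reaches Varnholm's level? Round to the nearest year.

roughly 30 years

The growth-rate gap is 7.6% − 1% = 6.6 percentage points.
So the ratio between them halves every 70/6.6 ≈ 10.61 years.
A 7.1 times gap takes log₂(7.1) ≈ 2.83 halvings to close: 2.83 × 10.61 ≈ 30 years.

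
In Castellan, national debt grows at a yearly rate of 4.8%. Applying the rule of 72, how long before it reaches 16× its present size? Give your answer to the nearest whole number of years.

about 60 years

Doubling time ≈ 72/4.8 = 15.00 years.
16 = 2^4, so 4 doublings → 60 years.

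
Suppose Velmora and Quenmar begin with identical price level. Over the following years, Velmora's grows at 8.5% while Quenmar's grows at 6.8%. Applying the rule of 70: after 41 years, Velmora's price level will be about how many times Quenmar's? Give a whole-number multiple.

≈ 2 times

Only the 1.7-point difference matters.
70/1.7 ≈ 41.18 years per doubling of the ratio; 41 years gives 1.00 doublings, so ≈ 2×.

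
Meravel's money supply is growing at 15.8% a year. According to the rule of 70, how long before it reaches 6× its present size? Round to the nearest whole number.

Doubling time ≈ 70/15.8 = 4.43 years.
Reaching 6× takes log₂(6) ≈ 2.58 doublings.
2.58 × 4.43 ≈ 11 years.

11 years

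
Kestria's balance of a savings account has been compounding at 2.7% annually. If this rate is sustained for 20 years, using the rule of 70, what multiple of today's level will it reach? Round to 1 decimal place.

approximately 1.7 times

Doubling time ≈ 70/2.7 = 25.93 years.
20 years / 25.93 ≈ 0.77 doublings → factor 2^0.77 ≈ 1.7.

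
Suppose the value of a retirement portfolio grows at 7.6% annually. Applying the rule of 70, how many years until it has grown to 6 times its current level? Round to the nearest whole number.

approximately 24 years

Doubling time ≈ 70/7.6 = 9.21 years.
6× is log₂ 6 ≈ 2.58 doublings, so ≈ 2.58 × 9.21 = 24 years.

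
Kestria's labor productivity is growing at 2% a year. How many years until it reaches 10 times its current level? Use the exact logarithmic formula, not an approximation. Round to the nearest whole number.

t = ln(10) / ln(1 + 0.02) = 2.3026 / 0.019803 ≈ 116.28.
≈ 116 years.

116 years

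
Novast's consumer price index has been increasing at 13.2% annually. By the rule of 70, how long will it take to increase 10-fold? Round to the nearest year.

At 13.2% it doubles every 70/13.2 ≈ 5.30 years.
Reaching 10× takes log₂(10) ≈ 3.32 doublings.
3.32 × 5.30 ≈ 18 years.

about 18 years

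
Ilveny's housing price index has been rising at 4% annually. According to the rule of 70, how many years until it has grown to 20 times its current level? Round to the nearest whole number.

roughly 76 years

One doubling takes 70/4 = 17.50 years.
20× is log₂ 20 ≈ 4.32 doublings, so ≈ 4.32 × 17.50 = 76 years.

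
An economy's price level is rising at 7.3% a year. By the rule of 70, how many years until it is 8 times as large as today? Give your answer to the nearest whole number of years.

One doubling takes 70/7.3 = 9.59 years.
Getting to 8× needs 3 doublings: 3 × 9.59 ≈ 29 years.

about 29 years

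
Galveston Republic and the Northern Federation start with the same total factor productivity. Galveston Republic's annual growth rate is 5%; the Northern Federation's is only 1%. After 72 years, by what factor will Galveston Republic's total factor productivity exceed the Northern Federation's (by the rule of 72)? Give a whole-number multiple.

≈ 16 times

Galveston Republic pulls ahead at 4 pp per year, so the ratio doubles every 72/4 ≈ 18.00 years.
In 72 years that's 4.00 doublings: 2^4.00 ≈ 16.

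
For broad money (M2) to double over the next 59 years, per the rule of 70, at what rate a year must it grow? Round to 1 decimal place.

roughly 1.2%

70 / 59 ≈ 1.19, so about 1.2% a year.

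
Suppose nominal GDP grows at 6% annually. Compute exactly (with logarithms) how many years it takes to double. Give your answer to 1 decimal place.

t = ln(2) / ln(1 + 0.06) = 0.6931 / 0.058269 ≈ 11.89.

11.9 years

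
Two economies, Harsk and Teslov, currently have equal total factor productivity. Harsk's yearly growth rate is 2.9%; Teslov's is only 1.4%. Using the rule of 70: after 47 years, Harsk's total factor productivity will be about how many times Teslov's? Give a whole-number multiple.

around 2 times

Rate gap = 2.9% − 1.4% = 1.5 points.
The ratio doubles every 70/1.5 ≈ 46.67 years.
47/46.67 ≈ 1.01 doublings → ratio ≈ 2^1.01 ≈ 2.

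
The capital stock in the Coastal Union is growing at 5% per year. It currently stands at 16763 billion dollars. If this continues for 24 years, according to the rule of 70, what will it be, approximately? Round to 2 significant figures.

It doubles every 70/5 ≈ 14.00 years, so 24 years is 1.71 doublings.
2^1.71 ≈ 3.27; 16763 × 3.27 ≈ 55000 billion dollars.

around 55000 billion dollars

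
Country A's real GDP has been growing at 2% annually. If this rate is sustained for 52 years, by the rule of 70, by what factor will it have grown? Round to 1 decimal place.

Doubling time ≈ 70/2 = 35.00 years.
52 years / 35.00 ≈ 1.49 doublings → factor 2^1.49 ≈ 2.8.

approximately 2.8 times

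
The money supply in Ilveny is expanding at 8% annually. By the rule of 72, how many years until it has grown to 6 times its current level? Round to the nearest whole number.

At 8% it doubles every 72/8 ≈ 9.00 years.
Reaching 6× takes log₂(6) ≈ 2.58 doublings.
2.58 × 9.00 ≈ 23 years.

roughly 23 years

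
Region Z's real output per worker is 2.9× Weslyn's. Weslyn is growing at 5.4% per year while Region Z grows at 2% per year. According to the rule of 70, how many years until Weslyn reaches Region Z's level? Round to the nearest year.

32 years

Weslyn gains on Region Z at 5.4% − 2% = 3.4 points a year.
At that relative rate the gap halves every 70/3.4 ≈ 20.59 years.
A 2.9× gap takes log₂(2.9) ≈ 1.54 halvings to close: 1.54 × 20.59 ≈ 32 years.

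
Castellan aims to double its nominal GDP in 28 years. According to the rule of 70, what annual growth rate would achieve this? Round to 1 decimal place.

70 / 28 ≈ 2.50, so about 2.5% annually.

≈ 2.5% annually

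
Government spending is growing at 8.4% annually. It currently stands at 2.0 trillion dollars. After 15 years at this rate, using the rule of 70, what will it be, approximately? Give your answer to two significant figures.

about 7.0 trillion dollars

It doubles every 70/8.4 ≈ 8.33 years, so 15 years is 1.80 doublings.
2^1.80 ≈ 3.48; 2.0 × 3.48 ≈ 7.0 trillion dollars.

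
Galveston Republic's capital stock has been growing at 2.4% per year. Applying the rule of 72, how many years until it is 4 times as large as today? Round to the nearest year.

≈ 60 years

Doubling time ≈ 72/2.4 = 30.00 years.
4 = 2^2, so 2 doublings → 60 years.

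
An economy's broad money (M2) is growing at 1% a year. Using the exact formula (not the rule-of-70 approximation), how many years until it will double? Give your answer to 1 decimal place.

t = ln(2) / ln(1 + 0.01) = 0.6931 / 0.009950 ≈ 69.66.

69.7 years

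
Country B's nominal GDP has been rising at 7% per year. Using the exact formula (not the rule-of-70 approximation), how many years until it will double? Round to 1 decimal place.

t = ln(2) / ln(1 + 0.07) = 0.6931 / 0.067659 ≈ 10.24.

10.2 years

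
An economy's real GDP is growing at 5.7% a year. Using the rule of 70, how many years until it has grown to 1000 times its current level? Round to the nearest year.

122 years

Doubling time ≈ 70/5.7 = 12.28 years.
1000× is log₂ 1000 ≈ 9.97 doublings, so ≈ 9.97 × 12.28 = 122 years.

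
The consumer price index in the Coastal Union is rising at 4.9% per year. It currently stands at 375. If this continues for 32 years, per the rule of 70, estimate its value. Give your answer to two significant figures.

roughly 1800

Doubling time ≈ 70/4.9 = 14.29 years.
32 years is 32/14.29 ≈ 2.24 doublings, a factor of 2^2.24 ≈ 4.72.
375 × 4.72 ≈ 1800.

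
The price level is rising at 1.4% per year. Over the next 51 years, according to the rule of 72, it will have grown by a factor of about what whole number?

roughly 2 times

Doubling time ≈ 72/1.4 = 51.43 years.
51/51.43 ≈ 1 doubling, so about 2^1 = 2×.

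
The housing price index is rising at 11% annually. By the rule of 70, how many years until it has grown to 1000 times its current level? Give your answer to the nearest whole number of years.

At 11% it doubles every 70/11 ≈ 6.36 years.
1000× is log₂ 1000 ≈ 9.97 doublings, so ≈ 9.97 × 6.36 = 63 years.

around 63 years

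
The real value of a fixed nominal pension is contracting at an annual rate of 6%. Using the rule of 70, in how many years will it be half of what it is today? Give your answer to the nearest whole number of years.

Halving time ≈ 70 / 6 = 11.67 → 12 years.

≈ 12 years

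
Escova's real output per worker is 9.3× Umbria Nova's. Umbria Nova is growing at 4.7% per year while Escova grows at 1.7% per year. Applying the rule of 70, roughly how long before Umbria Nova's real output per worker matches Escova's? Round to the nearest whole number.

≈ 75 years

The growth-rate gap is 4.7% − 1.7% = 3 percentage points.
So the ratio between them halves every 70/3 ≈ 23.33 years.
A 9.3× gap takes log₂(9.3) ≈ 3.22 halvings to close: 3.22 × 23.33 ≈ 75 years.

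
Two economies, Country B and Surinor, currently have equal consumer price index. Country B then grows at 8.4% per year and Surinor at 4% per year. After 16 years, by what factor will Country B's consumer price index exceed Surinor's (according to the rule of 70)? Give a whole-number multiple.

Rate gap = 8.4% − 4% = 4.4 points.
The ratio doubles every 70/4.4 ≈ 15.91 years.
16/15.91 ≈ 1.01 doublings → ratio ≈ 2^1.01 ≈ 2.

approximately 2 times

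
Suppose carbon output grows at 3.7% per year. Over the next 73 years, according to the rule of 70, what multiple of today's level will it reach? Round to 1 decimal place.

≈ 14.5 times

Doubling time ≈ 70/3.7 = 18.92 years.
73 years / 18.92 ≈ 3.86 doublings → factor 2^3.86 ≈ 14.5.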